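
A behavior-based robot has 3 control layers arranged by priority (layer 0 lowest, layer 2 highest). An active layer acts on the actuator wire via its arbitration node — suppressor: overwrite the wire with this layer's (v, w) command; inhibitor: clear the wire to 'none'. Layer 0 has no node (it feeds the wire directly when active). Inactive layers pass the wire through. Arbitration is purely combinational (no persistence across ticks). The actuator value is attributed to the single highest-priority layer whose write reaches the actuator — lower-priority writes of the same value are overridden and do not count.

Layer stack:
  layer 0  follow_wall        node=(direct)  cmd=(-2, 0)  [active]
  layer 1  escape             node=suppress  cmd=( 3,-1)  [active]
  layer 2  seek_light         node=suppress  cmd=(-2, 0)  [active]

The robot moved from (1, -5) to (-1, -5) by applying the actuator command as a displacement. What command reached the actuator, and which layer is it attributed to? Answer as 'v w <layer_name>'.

-2 0 seek_light

displacement = (-1, -5) − (1, -5) = (-2, 0)
L0 follow_wall: active, feeds wire = (-2, 0)
L1 escape: active, suppressor → wire = (3, -1)
L2 seek_light: active, suppressor → wire = (-2, 0)
actuator = (-2, 0) — from layer 2 (seek_light)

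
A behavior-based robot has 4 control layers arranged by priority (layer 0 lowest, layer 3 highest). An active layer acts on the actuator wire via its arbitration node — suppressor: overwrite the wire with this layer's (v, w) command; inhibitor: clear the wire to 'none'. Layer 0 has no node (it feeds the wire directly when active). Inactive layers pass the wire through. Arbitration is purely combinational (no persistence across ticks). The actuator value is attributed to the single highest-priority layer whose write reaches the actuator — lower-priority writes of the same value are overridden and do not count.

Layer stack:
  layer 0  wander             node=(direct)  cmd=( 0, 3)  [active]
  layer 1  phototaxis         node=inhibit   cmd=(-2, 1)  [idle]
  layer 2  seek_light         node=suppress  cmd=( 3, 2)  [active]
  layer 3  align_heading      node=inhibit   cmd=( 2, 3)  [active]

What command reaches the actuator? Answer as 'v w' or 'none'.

none

[0] wander on; wire := (0, 3)
[1] phototaxis off; pass (0, 3)
[2] seek_light on (suppress); wire := (3, 2)
[3] align_heading on (inhibit); wire := none
output none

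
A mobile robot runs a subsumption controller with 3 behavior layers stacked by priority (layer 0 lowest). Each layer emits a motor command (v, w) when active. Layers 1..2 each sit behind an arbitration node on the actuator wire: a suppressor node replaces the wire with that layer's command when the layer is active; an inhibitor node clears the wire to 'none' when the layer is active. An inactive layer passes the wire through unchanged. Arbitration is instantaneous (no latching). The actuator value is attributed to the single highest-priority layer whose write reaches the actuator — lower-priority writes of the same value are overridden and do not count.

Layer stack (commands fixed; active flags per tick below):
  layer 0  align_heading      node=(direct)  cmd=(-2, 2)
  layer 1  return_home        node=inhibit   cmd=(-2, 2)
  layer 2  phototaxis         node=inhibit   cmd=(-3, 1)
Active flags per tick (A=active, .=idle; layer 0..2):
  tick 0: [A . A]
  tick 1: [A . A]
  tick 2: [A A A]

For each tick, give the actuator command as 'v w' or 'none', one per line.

none
none
none

tick 0:
  layer 0 (align_heading) active — direct: (-2, 2)
  layer 1 (return_home) idle — unchanged: (-2, 2)
  layer 2 (phototaxis) active — inhibits: none
  → actuator none
tick 1:
  layer 0 (align_heading) active — direct: (-2, 2)
  layer 1 (return_home) idle — unchanged: (-2, 2)
  layer 2 (phototaxis) active — inhibits: none
  → actuator none
tick 2:
  layer 0 (align_heading) active — direct: (-2, 2)
  layer 1 (return_home) active — inhibits: none
  layer 2 (phototaxis) active — inhibits: none
  → actuator none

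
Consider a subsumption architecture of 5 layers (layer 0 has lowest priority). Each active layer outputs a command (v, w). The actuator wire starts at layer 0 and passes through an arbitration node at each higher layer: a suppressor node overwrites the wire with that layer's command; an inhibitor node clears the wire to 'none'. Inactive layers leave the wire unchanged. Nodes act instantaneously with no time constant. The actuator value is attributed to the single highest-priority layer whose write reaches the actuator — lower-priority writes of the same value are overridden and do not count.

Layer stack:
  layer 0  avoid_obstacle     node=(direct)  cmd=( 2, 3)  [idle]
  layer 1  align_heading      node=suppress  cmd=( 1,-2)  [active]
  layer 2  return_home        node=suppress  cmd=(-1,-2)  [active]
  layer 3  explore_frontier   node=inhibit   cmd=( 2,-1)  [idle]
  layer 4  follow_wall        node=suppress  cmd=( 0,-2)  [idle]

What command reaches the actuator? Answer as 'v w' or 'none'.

-1 -2

[0] avoid_obstacle off; wire := none
[1] align_heading on (suppress); wire := (1, -2)
[2] return_home on (suppress); wire := (-1, -2)
[3] explore_frontier off; pass (-1, -2)
[4] follow_wall off; pass (-1, -2)
output (-1, -2)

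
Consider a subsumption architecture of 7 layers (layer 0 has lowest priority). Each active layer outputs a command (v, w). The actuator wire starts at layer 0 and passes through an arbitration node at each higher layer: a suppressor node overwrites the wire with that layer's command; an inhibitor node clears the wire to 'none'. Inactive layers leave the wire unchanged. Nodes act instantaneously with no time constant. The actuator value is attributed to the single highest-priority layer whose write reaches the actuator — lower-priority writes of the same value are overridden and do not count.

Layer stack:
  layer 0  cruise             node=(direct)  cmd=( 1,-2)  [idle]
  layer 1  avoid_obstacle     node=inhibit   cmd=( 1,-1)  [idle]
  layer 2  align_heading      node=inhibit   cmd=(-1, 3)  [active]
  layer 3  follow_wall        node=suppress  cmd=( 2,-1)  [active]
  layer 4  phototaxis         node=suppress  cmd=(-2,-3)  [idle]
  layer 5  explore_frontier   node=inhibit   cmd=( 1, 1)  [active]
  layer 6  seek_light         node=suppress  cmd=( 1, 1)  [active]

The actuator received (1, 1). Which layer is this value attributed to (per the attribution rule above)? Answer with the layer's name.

layer 0 (cruise) idle — none
layer 1 (avoid_obstacle) idle — unchanged: none
layer 2 (align_heading) active — inhibits: none
layer 3 (follow_wall) active — suppresses: (2, -1)
layer 4 (phototaxis) idle — unchanged: (2, -1)
layer 5 (explore_frontier) active — inhibits: none
layer 6 (seek_light) active — suppresses: (1, 1)
→ actuator (1, 1)
last writer: layer 6 = seek_light

seek_light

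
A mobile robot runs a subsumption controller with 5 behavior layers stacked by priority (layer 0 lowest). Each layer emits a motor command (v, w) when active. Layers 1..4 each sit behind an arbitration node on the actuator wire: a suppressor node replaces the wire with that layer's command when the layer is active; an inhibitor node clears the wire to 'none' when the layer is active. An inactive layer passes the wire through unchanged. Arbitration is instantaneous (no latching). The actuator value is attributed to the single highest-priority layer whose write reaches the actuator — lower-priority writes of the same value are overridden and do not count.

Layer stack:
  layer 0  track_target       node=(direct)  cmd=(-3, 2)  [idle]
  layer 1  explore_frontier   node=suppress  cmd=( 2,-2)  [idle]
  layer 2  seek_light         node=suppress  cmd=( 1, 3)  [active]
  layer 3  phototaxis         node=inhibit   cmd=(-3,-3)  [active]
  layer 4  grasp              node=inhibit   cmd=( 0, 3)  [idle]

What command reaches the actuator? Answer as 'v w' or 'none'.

none

[0] track_target off; wire := none
[1] explore_frontier off; pass none
[2] seek_light on (suppress); wire := (1, 3)
[3] phototaxis on (inhibit); wire := none
[4] grasp off; pass none
output none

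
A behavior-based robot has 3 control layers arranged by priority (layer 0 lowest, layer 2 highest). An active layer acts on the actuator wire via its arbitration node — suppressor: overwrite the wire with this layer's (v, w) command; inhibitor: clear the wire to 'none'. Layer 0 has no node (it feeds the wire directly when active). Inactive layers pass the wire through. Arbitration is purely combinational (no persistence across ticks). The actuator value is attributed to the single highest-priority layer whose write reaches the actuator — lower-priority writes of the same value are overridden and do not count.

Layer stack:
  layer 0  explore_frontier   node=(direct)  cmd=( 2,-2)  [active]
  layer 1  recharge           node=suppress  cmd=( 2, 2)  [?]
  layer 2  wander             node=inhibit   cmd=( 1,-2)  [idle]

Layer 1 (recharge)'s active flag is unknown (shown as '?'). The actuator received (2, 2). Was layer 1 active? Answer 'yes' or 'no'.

If layer 1 is active=yes:
  actuator would be (2, 2)
If layer 1 is active=no:
  actuator would be (2, -2)
Observed (2, 2), so layer 1 was active.

yes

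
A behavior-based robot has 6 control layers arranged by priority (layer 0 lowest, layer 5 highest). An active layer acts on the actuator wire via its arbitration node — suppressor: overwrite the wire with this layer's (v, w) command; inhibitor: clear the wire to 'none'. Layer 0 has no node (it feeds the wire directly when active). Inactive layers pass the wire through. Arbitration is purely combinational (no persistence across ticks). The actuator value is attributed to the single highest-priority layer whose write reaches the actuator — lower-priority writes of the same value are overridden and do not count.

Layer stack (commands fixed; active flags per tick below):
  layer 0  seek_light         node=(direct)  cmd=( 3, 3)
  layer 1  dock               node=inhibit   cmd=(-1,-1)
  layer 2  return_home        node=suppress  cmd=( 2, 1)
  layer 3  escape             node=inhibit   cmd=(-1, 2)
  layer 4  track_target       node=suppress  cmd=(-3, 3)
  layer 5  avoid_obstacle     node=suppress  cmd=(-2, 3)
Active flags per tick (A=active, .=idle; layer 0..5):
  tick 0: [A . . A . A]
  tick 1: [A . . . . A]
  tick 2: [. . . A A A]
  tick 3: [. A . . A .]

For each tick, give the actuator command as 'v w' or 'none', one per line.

-2 3
-2 3
-2 3
-3 3

tick 0:
  layer 0 (seek_light) active — direct: (3, 3)
  layer 1 (dock) idle — unchanged: (3, 3)
  layer 2 (return_home) idle — unchanged: (3, 3)
  layer 3 (escape) active — inhibits: none
  layer 4 (track_target) idle — unchanged: none
  layer 5 (avoid_obstacle) active — suppresses: (-2, 3)
  → actuator (-2, 3)
tick 1:
  layer 0 (seek_light) active — direct: (3, 3)
  layer 1 (dock) idle — unchanged: (3, 3)
  layer 2 (return_home) idle — unchanged: (3, 3)
  layer 3 (escape) idle — unchanged: (3, 3)
  layer 4 (track_target) idle — unchanged: (3, 3)
  layer 5 (avoid_obstacle) active — suppresses: (-2, 3)
  → actuator (-2, 3)
tick 2:
  layer 0 (seek_light) idle — none
  layer 1 (dock) idle — unchanged: none
  layer 2 (return_home) idle — unchanged: none
  layer 3 (escape) active — inhibits: none
  layer 4 (track_target) active — suppresses: (-3, 3)
  layer 5 (avoid_obstacle) active — suppresses: (-2, 3)
  → actuator (-2, 3)
tick 3:
  layer 0 (seek_light) idle — none
  layer 1 (dock) active — inhibits: none
  layer 2 (return_home) idle — unchanged: none
  layer 3 (escape) idle — unchanged: none
  layer 4 (track_target) active — suppresses: (-3, 3)
  layer 5 (avoid_obstacle) idle — unchanged: (-3, 3)
  → actuator (-3, 3)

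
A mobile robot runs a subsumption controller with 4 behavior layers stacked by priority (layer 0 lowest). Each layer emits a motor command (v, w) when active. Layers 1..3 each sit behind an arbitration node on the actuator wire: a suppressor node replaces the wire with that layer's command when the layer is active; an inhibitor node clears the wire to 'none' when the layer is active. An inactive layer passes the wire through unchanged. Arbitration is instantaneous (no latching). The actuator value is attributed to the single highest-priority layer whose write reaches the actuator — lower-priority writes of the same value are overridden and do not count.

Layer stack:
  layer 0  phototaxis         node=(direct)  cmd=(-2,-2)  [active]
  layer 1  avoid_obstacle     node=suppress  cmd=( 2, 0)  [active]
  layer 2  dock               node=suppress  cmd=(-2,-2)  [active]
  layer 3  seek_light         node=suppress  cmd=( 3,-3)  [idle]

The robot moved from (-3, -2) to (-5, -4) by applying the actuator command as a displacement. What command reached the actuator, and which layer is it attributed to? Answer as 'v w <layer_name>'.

-2 -2 dock

displacement = (-5, -4) − (-3, -2) = (-2, -2)
L0 phototaxis: active, feeds wire = (-2, -2)
L1 avoid_obstacle: active, suppressor → wire = (2, 0)
L2 dock: active, suppressor → wire = (-2, -2)
L3 seek_light: idle → wire stays (-2, -2)
actuator = (-2, -2) — from layer 2 (dock)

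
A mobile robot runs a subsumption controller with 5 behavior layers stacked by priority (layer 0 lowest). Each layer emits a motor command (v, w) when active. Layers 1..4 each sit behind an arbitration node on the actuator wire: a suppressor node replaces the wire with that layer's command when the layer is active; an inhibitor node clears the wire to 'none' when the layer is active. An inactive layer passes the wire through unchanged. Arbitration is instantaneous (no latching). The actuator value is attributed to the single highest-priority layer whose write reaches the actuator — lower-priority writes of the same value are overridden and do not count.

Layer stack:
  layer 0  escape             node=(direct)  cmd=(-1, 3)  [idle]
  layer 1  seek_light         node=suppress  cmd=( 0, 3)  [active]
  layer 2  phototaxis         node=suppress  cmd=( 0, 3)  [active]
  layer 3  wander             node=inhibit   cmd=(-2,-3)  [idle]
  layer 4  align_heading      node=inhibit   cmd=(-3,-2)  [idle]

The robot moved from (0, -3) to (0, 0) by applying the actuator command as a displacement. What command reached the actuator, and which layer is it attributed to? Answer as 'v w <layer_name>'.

displacement = (0, 0) − (0, -3) = (0, 3)
L0 escape: idle → wire = none
L1 seek_light: active, suppressor → wire = (0, 3)
L2 phototaxis: active, suppressor → wire = (0, 3)
L3 wander: idle → wire stays (0, 3)
L4 align_heading: idle → wire stays (0, 3)
actuator = (0, 3) — from layer 2 (phototaxis)

0 3 phototaxis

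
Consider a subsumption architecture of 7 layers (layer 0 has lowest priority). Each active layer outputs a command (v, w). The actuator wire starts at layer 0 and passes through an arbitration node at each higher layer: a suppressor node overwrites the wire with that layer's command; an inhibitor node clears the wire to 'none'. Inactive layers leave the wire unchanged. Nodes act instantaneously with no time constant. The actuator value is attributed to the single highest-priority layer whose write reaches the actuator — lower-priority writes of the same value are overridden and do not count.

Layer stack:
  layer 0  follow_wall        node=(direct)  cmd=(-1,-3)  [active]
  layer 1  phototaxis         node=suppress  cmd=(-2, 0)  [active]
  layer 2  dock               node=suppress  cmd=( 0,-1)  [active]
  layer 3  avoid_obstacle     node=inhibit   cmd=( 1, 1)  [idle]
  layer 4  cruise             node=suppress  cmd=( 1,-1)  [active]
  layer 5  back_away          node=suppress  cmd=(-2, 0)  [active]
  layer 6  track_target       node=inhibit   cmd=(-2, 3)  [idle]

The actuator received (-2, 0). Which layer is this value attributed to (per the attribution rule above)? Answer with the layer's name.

L0 follow_wall: active, feeds wire = (-1, -3)
L1 phototaxis: active, suppressor → wire = (-2, 0)
L2 dock: active, suppressor → wire = (0, -1)
L3 avoid_obstacle: idle → wire stays (0, -1)
L4 cruise: active, suppressor → wire = (1, -1)
L5 back_away: active, suppressor → wire = (-2, 0)
L6 track_target: idle → wire stays (-2, 0)
actuator = (-2, 0)
last writer: layer 5 = back_away

back_away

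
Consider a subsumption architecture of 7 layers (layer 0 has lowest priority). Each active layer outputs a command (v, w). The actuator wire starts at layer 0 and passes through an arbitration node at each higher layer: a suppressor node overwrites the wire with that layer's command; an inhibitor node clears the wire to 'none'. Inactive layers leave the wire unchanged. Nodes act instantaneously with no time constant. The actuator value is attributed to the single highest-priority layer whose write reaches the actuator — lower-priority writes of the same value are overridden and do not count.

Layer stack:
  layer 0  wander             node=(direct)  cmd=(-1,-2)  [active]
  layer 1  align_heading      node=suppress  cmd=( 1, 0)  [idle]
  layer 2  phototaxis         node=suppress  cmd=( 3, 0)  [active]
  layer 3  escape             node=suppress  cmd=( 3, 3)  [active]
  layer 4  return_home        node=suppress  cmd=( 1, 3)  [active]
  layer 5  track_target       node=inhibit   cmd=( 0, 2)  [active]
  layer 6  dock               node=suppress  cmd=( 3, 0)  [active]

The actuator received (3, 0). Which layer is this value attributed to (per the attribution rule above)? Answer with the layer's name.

dock

layer 0 (wander) active — direct: (-1, -2)
layer 1 (align_heading) idle — unchanged: (-1, -2)
layer 2 (phototaxis) active — suppresses: (3, 0)
layer 3 (escape) active — suppresses: (3, 3)
layer 4 (return_home) active — suppresses: (1, 3)
layer 5 (track_target) active — inhibits: none
layer 6 (dock) active — suppresses: (3, 0)
→ actuator (3, 0)
last writer: layer 6 = dock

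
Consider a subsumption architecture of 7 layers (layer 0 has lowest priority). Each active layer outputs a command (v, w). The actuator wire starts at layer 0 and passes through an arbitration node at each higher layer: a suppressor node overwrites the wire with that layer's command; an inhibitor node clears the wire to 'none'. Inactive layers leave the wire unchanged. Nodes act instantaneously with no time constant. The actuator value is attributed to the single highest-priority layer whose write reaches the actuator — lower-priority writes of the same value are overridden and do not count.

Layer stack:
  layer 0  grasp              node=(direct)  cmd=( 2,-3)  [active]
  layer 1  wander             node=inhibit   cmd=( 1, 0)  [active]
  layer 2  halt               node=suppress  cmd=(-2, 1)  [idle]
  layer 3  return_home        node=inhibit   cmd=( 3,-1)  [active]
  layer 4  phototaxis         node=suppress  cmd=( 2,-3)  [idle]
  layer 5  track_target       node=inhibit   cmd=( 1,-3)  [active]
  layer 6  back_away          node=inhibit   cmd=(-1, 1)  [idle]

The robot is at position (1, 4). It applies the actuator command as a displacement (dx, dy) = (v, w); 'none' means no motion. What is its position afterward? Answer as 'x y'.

layer 0 (grasp) active — direct: (2, -3)
layer 1 (wander) active — inhibits: none
layer 2 (halt) idle — unchanged: none
layer 3 (return_home) active — inhibits: none
layer 4 (phototaxis) idle — unchanged: none
layer 5 (track_target) active — inhibits: none
layer 6 (back_away) idle — unchanged: none
→ actuator none
position: (1, 4) + none = (1, 4)

1 4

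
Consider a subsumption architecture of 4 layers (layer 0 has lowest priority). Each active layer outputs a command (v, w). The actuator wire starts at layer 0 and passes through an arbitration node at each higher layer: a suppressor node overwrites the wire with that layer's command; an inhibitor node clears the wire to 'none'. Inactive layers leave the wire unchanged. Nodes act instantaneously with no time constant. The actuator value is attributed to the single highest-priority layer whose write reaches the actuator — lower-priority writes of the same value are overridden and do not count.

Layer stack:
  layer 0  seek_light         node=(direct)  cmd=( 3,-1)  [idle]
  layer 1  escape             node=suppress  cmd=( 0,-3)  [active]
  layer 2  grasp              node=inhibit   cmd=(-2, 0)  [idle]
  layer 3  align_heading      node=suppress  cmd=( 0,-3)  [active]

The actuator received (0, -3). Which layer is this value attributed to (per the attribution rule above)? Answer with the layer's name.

L0 seek_light: idle → wire = none
L1 escape: active, suppressor → wire = (0, -3)
L2 grasp: idle → wire stays (0, -3)
L3 align_heading: active, suppressor → wire = (0, -3)
actuator = (0, -3)
last writer: layer 3 = align_heading

align_heading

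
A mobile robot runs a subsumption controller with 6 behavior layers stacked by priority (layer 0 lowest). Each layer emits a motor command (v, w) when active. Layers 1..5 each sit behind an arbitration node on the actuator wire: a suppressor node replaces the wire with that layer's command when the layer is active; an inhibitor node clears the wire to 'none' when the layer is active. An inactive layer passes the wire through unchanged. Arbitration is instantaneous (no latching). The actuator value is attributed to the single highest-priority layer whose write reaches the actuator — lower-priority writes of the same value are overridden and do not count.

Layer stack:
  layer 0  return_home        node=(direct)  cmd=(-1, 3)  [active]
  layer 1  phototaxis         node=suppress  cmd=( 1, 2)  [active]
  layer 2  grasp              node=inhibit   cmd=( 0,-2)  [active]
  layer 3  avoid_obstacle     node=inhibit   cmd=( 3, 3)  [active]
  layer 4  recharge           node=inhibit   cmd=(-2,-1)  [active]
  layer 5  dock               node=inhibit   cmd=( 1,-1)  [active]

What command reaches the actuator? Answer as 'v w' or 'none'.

layer 0 (return_home) active — direct: (-1, 3)
layer 1 (phototaxis) active — suppresses: (1, 2)
layer 2 (grasp) active — inhibits: none
layer 3 (avoid_obstacle) active — inhibits: none
layer 4 (recharge) active — inhibits: none
layer 5 (dock) active — inhibits: none
→ actuator none

none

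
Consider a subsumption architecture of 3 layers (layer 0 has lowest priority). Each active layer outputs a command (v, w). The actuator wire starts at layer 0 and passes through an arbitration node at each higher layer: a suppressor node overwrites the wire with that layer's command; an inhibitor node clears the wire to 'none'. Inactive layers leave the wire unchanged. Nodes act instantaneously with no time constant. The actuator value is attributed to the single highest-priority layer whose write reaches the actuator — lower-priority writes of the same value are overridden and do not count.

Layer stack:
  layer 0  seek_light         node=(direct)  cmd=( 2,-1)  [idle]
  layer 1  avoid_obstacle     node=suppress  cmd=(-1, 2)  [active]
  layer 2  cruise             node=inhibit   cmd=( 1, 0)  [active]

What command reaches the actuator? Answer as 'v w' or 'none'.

none

layer 0 (seek_light) idle — none
layer 1 (avoid_obstacle) active — suppresses: (-1, 2)
layer 2 (cruise) active — inhibits: none
→ actuator none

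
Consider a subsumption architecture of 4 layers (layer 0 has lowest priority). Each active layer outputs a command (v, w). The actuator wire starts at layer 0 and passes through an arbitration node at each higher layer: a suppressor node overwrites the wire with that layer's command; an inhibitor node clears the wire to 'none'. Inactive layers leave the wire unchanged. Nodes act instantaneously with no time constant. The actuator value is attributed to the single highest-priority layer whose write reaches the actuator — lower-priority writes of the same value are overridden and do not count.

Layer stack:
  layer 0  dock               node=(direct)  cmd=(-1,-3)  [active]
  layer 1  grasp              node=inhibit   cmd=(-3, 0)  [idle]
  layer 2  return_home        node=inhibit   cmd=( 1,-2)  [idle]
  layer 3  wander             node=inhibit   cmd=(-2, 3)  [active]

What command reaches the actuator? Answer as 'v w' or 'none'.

[0] dock on; wire := (-1, -3)
[1] grasp off; pass (-1, -3)
[2] return_home off; pass (-1, -3)
[3] wander on (inhibit); wire := none
output none

none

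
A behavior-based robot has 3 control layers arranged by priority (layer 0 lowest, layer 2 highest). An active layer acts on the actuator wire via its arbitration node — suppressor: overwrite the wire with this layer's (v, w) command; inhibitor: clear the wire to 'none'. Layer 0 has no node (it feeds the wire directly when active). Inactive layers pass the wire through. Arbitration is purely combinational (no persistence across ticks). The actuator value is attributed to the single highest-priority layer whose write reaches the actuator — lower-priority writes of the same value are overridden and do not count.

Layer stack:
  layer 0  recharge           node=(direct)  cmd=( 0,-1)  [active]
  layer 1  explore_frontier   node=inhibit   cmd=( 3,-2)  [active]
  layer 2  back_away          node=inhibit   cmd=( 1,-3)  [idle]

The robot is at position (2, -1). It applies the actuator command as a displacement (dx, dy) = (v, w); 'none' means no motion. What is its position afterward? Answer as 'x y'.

2 -1

layer 0 (recharge) active — direct: (0, -1)
layer 1 (explore_frontier) active — inhibits: none
layer 2 (back_away) idle — unchanged: none
→ actuator none
position: (2, -1) + none = (2, -1)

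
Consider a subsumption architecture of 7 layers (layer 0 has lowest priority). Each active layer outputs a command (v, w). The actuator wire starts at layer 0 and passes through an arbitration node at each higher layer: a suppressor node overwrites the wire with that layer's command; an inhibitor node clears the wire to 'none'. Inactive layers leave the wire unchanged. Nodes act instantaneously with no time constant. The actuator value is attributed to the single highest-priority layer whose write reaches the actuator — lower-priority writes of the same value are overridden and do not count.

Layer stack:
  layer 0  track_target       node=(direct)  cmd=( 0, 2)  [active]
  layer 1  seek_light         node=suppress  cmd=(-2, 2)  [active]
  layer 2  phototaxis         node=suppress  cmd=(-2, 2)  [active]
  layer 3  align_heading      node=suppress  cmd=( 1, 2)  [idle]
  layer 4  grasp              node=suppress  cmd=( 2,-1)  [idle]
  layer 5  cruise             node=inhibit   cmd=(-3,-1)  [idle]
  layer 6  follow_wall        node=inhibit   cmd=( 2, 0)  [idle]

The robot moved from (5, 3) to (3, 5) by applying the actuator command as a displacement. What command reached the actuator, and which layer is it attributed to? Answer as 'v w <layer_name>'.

-2 2 phototaxis

displacement = (3, 5) − (5, 3) = (-2, 2)
L0 track_target: active, feeds wire = (0, 2)
L1 seek_light: active, suppressor → wire = (-2, 2)
L2 phototaxis: active, suppressor → wire = (-2, 2)
L3 align_heading: idle → wire stays (-2, 2)
L4 grasp: idle → wire stays (-2, 2)
L5 cruise: idle → wire stays (-2, 2)
L6 follow_wall: idle → wire stays (-2, 2)
actuator = (-2, 2) — from layer 2 (phototaxis)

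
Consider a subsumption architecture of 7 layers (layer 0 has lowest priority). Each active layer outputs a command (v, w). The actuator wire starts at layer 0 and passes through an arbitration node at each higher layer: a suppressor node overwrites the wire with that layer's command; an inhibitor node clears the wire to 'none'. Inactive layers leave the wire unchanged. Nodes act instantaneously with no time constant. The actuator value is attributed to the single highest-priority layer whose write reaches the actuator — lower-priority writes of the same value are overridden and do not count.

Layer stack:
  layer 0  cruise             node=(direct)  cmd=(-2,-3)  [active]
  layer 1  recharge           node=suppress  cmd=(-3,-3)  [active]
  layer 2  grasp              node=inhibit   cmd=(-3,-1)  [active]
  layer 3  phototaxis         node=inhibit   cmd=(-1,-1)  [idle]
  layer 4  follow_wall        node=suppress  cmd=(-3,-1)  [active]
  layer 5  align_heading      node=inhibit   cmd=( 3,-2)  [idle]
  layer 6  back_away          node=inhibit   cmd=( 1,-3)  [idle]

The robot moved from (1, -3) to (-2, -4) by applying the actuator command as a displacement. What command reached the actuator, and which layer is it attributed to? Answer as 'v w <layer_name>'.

-3 -1 follow_wall

displacement = (-2, -4) − (1, -3) = (-3, -1)
L0 cruise: active, feeds wire = (-2, -3)
L1 recharge: active, suppressor → wire = (-3, -3)
L2 grasp: active, inhibitor → wire = none
L3 phototaxis: idle → wire stays none
L4 follow_wall: active, suppressor → wire = (-3, -1)
L5 align_heading: idle → wire stays (-3, -1)
L6 back_away: idle → wire stays (-3, -1)
actuator = (-3, -1) — from layer 4 (follow_wall)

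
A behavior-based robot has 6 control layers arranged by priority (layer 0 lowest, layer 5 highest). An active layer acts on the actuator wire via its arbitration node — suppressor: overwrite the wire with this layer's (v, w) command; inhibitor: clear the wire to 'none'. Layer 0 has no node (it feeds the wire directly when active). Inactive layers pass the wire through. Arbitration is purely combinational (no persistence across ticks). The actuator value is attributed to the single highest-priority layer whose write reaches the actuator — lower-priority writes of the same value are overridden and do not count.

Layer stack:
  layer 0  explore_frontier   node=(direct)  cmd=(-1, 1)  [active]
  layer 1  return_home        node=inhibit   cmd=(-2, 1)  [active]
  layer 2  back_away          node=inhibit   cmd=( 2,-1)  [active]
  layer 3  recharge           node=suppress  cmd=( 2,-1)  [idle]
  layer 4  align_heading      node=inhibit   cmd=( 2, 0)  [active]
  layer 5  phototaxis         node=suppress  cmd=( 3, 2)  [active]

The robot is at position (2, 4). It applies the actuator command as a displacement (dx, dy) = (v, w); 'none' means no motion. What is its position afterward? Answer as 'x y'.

layer 0 (explore_frontier) active — direct: (-1, 1)
layer 1 (return_home) active — inhibits: none
layer 2 (back_away) active — inhibits: none
layer 3 (recharge) idle — unchanged: none
layer 4 (align_heading) active — inhibits: none
layer 5 (phototaxis) active — suppresses: (3, 2)
→ actuator (3, 2)
position: (2, 4) + (3, 2) = (5, 6)

5 6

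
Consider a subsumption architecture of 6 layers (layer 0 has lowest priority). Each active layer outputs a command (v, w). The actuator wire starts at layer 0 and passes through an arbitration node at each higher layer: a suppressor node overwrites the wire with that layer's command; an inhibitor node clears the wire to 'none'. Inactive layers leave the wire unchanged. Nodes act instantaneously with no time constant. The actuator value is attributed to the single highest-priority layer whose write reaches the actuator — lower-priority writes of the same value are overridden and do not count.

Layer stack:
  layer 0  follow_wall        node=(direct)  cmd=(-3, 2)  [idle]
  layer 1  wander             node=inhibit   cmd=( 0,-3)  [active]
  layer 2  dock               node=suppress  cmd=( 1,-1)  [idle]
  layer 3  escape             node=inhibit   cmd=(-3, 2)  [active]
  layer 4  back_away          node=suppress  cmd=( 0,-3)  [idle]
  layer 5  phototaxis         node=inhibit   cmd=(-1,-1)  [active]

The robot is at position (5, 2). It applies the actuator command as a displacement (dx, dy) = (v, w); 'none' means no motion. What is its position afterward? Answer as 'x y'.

5 2

L0 follow_wall: idle → wire = none
L1 wander: active, inhibitor → wire = none
L2 dock: idle → wire stays none
L3 escape: active, inhibitor → wire = none
L4 back_away: idle → wire stays none
L5 phototaxis: active, inhibitor → wire = none
actuator = none
position: (5, 2) + none = (5, 2)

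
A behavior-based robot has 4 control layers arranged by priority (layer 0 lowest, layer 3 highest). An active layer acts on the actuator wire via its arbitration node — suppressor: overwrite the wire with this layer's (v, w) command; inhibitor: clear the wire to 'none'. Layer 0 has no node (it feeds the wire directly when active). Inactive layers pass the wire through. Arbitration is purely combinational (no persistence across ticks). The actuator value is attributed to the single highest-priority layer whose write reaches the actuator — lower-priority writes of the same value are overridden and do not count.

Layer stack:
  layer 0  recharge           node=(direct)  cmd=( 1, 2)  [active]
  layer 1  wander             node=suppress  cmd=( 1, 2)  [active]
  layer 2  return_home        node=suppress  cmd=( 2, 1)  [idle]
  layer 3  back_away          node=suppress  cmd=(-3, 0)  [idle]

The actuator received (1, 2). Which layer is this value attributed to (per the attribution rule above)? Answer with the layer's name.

[0] recharge on; wire := (1, 2)
[1] wander on (suppress); wire := (1, 2)
[2] return_home off; pass (1, 2)
[3] back_away off; pass (1, 2)
output (1, 2)
last writer: layer 1 = wander

wander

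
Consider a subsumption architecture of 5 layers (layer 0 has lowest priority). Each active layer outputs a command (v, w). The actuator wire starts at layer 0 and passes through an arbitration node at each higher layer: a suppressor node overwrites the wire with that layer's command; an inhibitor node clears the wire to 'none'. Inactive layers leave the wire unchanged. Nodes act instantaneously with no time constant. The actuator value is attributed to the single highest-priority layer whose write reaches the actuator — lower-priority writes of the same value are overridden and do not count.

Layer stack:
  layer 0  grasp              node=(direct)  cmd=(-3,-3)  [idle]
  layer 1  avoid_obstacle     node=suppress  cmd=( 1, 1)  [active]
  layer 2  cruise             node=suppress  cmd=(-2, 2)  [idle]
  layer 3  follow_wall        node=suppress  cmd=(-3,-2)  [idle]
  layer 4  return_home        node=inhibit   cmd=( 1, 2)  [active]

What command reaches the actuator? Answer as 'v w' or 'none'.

none

[0] grasp off; wire := none
[1] avoid_obstacle on (suppress); wire := (1, 1)
[2] cruise off; pass (1, 1)
[3] follow_wall off; pass (1, 1)
[4] return_home on (inhibit); wire := none
output none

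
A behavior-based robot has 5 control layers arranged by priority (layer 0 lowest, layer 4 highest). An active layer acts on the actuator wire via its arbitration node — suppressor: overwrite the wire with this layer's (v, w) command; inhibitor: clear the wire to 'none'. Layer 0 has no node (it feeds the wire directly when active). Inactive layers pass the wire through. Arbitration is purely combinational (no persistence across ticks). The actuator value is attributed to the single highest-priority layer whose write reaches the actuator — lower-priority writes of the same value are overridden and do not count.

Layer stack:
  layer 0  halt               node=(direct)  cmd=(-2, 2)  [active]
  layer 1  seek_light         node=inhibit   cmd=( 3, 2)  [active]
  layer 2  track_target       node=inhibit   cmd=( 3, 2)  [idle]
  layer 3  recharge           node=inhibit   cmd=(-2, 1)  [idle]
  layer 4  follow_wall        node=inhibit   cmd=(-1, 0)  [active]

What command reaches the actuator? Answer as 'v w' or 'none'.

layer 0 (halt) active — direct: (-2, 2)
layer 1 (seek_light) active — inhibits: none
layer 2 (track_target) idle — unchanged: none
layer 3 (recharge) idle — unchanged: none
layer 4 (follow_wall) active — inhibits: none
→ actuator none

none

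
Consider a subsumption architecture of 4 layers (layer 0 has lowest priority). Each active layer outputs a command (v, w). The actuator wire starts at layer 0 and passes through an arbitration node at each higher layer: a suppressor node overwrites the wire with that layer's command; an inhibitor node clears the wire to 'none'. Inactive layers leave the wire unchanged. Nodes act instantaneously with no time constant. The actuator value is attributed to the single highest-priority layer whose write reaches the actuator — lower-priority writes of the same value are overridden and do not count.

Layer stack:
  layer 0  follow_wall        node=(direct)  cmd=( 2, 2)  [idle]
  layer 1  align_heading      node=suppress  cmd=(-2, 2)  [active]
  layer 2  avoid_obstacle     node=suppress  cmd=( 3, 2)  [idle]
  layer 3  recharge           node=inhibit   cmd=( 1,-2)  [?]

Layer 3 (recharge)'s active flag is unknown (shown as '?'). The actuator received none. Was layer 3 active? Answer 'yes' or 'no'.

If layer 3 is active=yes:
  actuator would be none
If layer 3 is active=no:
  actuator would be (-2, 2)
Observed none, so layer 3 was active.

yes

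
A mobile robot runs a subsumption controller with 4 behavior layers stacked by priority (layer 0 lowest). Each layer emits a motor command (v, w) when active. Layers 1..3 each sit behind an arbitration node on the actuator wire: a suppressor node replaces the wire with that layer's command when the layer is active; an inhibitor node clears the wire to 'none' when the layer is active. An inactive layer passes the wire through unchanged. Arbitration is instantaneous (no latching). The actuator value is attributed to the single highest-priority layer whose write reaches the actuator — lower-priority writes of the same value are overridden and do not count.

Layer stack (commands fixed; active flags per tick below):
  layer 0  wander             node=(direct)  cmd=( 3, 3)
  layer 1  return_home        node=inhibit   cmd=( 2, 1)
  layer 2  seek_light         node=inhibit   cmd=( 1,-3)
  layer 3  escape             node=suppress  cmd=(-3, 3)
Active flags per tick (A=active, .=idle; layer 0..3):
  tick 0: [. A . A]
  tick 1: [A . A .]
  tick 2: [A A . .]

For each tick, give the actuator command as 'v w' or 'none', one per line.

-3 3
none
none

tick 0:
  L0 wander: idle → wire = none
  L1 return_home: active, inhibitor → wire = none
  L2 seek_light: idle → wire stays none
  L3 escape: active, suppressor → wire = (-3, 3)
  actuator = (-3, 3)
tick 1:
  L0 wander: active, feeds wire = (3, 3)
  L1 return_home: idle → wire stays (3, 3)
  L2 seek_light: active, inhibitor → wire = none
  L3 escape: idle → wire stays none
  actuator = none
tick 2:
  L0 wander: active, feeds wire = (3, 3)
  L1 return_home: active, inhibitor → wire = none
  L2 seek_light: idle → wire stays none
  L3 escape: idle → wire stays none
  actuator = none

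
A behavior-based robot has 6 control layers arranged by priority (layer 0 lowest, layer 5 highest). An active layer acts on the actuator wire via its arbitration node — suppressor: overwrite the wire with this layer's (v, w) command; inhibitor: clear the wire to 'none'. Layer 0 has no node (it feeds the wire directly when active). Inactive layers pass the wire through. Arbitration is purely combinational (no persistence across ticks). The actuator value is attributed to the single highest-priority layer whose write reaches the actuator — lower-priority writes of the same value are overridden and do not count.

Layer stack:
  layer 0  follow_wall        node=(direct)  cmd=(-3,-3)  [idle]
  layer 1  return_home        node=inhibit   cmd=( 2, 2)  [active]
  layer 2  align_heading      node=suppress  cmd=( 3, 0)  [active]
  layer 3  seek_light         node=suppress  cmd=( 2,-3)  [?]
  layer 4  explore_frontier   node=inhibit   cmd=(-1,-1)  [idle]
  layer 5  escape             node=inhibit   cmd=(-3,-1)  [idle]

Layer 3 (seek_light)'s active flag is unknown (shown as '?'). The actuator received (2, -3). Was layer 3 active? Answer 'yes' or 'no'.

If layer 3 is active=yes:
  actuator would be (2, -3)
If layer 3 is active=no:
  actuator would be (3, 0)
Observed (2, -3), so layer 3 was active.

yes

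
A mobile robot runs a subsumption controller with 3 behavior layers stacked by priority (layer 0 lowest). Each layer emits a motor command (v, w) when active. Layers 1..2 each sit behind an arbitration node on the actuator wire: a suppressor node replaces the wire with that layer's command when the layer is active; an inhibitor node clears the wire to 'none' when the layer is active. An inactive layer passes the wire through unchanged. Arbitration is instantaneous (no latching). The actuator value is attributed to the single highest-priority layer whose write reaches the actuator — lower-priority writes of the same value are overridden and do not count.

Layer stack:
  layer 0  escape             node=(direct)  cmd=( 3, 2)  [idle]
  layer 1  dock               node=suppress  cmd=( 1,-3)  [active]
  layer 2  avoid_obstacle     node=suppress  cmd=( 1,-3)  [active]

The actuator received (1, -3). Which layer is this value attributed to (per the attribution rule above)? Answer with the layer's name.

[0] escape off; wire := none
[1] dock on (suppress); wire := (1, -3)
[2] avoid_obstacle on (suppress); wire := (1, -3)
output (1, -3)
last writer: layer 2 = avoid_obstacle

avoid_obstacle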